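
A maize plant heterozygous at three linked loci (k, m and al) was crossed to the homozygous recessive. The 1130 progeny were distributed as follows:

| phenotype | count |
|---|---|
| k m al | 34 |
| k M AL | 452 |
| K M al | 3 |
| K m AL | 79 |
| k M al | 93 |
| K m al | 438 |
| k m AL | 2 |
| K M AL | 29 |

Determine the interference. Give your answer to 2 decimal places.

The two most frequent reciprocal classes, K m al and k M AL, are the parental types, so the F1 was K m al / k M AL.
The two rarest classes, K M al and k m AL, are the double crossovers. Comparing them with the parentals, only the m allele has switched, so m is the middle locus and the order is al – m – k.
al–m: (172 + 5)/1130 = 0.1566; m–k: (63 + 5)/1130 = 0.0602.
Expected DCO frequency = 0.1566 × 0.0602 ≈ 0.00943; observed = 5/1130 ≈ 0.00442.
Coefficient of coincidence = 0.00442/0.00943 ≈ 0.47; interference = 1 − 0.47 = 0.53.

0.53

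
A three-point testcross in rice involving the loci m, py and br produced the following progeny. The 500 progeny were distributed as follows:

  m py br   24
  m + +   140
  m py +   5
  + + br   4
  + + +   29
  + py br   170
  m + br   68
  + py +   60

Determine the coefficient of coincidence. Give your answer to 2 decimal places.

0.53

The two most frequent reciprocal classes, + py br and m + +, are the parental types, so the F1 was + py br / m + +.
The two rarest classes, + + br and m py +, are the double crossovers. Comparing them with the parentals, only the py allele has switched, so py is the middle locus and the order is m – py – br.
m–py: (53 + 9)/500 = 0.1240; py–br: (128 + 9)/500 = 0.2740.
Expected DCO frequency = 0.1240 × 0.2740 ≈ 0.03398; observed = 9/500 ≈ 0.01800.
Coefficient of coincidence = 0.01800/0.03398 ≈ 0.53.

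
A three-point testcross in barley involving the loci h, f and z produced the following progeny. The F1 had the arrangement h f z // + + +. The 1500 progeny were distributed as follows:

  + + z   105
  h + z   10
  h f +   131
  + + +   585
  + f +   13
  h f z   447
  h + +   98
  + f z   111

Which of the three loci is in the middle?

f

The two rarest classes, h + z and + f +, are the double crossovers. Comparing them with the parentals, only the f allele has switched, so f is the middle locus and the order is z – f – h.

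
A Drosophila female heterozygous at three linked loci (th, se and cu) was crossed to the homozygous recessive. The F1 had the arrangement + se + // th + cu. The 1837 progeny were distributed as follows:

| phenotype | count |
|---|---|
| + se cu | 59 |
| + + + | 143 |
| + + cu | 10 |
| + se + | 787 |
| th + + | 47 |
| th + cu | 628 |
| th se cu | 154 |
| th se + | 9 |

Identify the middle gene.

th

The two rarest classes, th se + and + + cu, are the double crossovers. Comparing them with the parentals, only the th allele has switched, so th is the middle locus and the order is cu – th – se.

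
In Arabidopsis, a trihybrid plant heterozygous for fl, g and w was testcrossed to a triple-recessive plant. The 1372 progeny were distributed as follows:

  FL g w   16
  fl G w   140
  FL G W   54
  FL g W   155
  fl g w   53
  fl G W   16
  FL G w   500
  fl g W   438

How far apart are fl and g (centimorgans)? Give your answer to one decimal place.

The two most frequent reciprocal classes, FL G w and fl g W, are the parental types, so the F1 was FL G w / fl g W.
The two rarest classes, FL g w and fl G W, are the double crossovers. Comparing them with the parentals, only the g allele has switched, so g is the middle locus and the order is w – g – fl.
Crossovers in the g–fl interval produce the single-crossover classes fl G w and FL g W (140 + 155 = 295) plus the double crossovers (32).
RF(g–fl) = (295 + 32) / 1372 = 327/1372 = 0.2383 → 23.8 centimorgans.

23.8 centimorgans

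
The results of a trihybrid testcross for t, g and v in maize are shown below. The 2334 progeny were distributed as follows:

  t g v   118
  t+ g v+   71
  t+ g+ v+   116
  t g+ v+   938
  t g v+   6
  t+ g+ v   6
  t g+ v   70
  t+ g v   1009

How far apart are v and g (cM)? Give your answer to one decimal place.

6.6 cM

The two most frequent reciprocal classes, t g+ v+ and t+ g v, are the parental types, so the F1 was t g+ v+ / t+ g v.
The two rarest classes, t g v+ and t+ g+ v, are the double crossovers. Comparing them with the parentals, only the g allele has switched, so g is the middle locus and the order is t – g – v.
Crossovers in the g–v interval produce the single-crossover classes t g+ v and t+ g v+ (70 + 71 = 141) plus the double crossovers (12).
RF(g–v) = (141 + 12) / 2334 = 153/2334 = 0.0656 → 6.6 cM.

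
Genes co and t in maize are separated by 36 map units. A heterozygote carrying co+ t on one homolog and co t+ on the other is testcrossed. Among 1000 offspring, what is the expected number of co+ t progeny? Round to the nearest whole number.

320

A map distance of 36 map units corresponds to a recombination frequency of 0.360.
The F1 is co+ t / co t+, so co+ t is a parental gamete class with expected frequency (1 − r)/2 = 0.640/2 = 0.3200.
Expected number = 0.3200 × 1000 = 320.00 ≈ 320.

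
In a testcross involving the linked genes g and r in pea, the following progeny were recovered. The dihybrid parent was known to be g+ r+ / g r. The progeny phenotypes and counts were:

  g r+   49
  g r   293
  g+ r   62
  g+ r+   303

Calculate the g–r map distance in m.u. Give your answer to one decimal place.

15.7 m.u.

The recombinant classes are g+ r and g r+: 62 + 49 = 111.
Recombination frequency = 111/707 = 0.1570 ≈ 15.7%, i.e. 15.7 m.u.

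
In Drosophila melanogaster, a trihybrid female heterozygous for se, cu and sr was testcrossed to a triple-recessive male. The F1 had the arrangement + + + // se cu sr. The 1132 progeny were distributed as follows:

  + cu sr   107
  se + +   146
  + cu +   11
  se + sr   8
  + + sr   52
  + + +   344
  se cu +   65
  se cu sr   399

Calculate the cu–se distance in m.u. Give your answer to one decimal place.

24.0 m.u.

The two rarest classes, + cu + and se + sr, are the double crossovers. Comparing them with the parentals, only the cu allele has switched, so cu is the middle locus and the order is sr – cu – se.
Crossovers in the cu–se interval produce the single-crossover classes se + + and + cu sr (146 + 107 = 253) plus the double crossovers (19).
RF(cu–se) = (253 + 19) / 1132 = 272/1132 = 0.2403 → 24.0 m.u.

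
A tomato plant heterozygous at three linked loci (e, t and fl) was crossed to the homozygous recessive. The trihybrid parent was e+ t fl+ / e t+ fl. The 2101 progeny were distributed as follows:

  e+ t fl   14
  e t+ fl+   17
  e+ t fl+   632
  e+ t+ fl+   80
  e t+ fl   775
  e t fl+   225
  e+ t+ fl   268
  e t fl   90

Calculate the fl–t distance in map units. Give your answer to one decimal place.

The two rarest classes, e+ t fl and e t+ fl+, are the double crossovers. Comparing them with the parentals, only the fl allele has switched, so fl is the middle locus and the order is e – fl – t.
Crossovers in the fl–t interval produce the single-crossover classes e+ t+ fl+ and e t fl (80 + 90 = 170) plus the double crossovers (31).
RF(fl–t) = (170 + 31) / 2101 = 201/2101 = 0.0957 → 9.6 map units.

9.6 map units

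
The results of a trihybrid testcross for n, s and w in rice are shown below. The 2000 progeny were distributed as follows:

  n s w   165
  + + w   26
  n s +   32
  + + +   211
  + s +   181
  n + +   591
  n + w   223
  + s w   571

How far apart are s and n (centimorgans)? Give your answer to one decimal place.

21.7 centimorgans

The two most frequent reciprocal classes, + s w and n + +, are the parental types, so the F1 was + s w / n + +.
The two rarest classes, + + w and n s +, are the double crossovers. Comparing them with the parentals, only the s allele has switched, so s is the middle locus and the order is w – s – n.
Crossovers in the s–n interval produce the single-crossover classes n s w and + + + (165 + 211 = 376) plus the double crossovers (58).
RF(s–n) = (376 + 58) / 2000 = 434/2000 = 0.2170 → 21.7 centimorgans.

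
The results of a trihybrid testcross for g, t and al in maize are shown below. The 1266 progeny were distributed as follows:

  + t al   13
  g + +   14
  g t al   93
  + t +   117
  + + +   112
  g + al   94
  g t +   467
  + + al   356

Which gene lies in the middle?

The two most frequent reciprocal classes, + + al and g t +, are the parental types, so the F1 was + + al / g t +.
The two rarest classes, + t al and g + +, are the double crossovers. Comparing them with the parentals, only the t allele has switched, so t is the middle locus and the order is al – t – g.

t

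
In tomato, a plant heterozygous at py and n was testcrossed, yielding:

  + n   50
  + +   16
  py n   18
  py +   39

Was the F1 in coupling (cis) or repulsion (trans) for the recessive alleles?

The two most frequent classes are + n (50) and py + (39); these are the parental (non-recombinant) types.
So the F1 carried + n on one chromosome and py + on the other — the recessive alleles are on opposite chromosomes (trans / repulsion).

trans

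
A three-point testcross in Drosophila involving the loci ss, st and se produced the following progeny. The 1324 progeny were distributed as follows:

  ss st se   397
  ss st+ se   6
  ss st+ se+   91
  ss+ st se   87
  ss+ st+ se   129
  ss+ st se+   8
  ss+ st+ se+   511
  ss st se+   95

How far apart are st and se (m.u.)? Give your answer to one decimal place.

The two most frequent reciprocal classes, ss st se and ss+ st+ se+, are the parental types, so the F1 was ss st se / ss+ st+ se+.
The two rarest classes, ss st+ se and ss+ st se+, are the double crossovers. Comparing them with the parentals, only the st allele has switched, so st is the middle locus and the order is ss – st – se.
Crossovers in the st–se interval produce the single-crossover classes ss st se+ and ss+ st+ se (95 + 129 = 224) plus the double crossovers (14).
RF(st–se) = (224 + 14) / 1324 = 238/1324 = 0.1798 → 18.0 m.u.

18.0 m.u.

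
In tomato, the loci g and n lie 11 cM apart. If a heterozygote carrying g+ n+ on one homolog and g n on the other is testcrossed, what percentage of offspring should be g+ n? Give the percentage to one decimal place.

5.5%

A map distance of 11 cM corresponds to a recombination frequency of 0.110.
The F1 is g+ n+ / g n, so g+ n is a recombinant gamete class with expected frequency r/2 = 0.110/2 = 0.0550.
That is 0.0550 = 5.5% of the progeny.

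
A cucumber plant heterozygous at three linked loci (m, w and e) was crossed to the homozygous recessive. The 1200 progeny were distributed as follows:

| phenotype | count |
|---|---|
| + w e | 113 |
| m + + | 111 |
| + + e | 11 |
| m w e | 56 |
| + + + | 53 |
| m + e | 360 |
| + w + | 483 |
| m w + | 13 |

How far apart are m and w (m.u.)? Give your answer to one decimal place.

11.1 m.u.

The two most frequent reciprocal classes, + w + and m + e, are the parental types, so the F1 was + w + / m + e.
The two rarest classes, m w + and + + e, are the double crossovers. Comparing them with the parentals, only the m allele has switched, so m is the middle locus and the order is e – m – w.
Crossovers in the m–w interval produce the single-crossover classes + + + and m w e (53 + 56 = 109) plus the double crossovers (24).
RF(m–w) = (109 + 24) / 1200 = 133/1200 = 0.1108 → 11.1 m.u.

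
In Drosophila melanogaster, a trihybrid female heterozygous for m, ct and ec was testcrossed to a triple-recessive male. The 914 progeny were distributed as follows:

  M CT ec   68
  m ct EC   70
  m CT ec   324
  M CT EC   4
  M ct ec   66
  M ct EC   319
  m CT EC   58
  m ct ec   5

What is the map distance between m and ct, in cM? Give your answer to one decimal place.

The two most frequent reciprocal classes, m CT ec and M ct EC, are the parental types, so the F1 was m CT ec / M ct EC.
The two rarest classes, m ct ec and M CT EC, are the double crossovers. Comparing them with the parentals, only the ct allele has switched, so ct is the middle locus and the order is m – ct – ec.
Crossovers in the m–ct interval produce the single-crossover classes M CT ec and m ct EC (68 + 70 = 138) plus the double crossovers (9).
RF(m–ct) = (138 + 9) / 914 = 147/914 = 0.1608 → 16.1 cM.

16.1 cM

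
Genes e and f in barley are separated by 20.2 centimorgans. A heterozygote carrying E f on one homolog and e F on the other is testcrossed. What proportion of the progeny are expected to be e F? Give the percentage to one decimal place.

39.9%

A map distance of 20.2 centimorgans corresponds to a recombination frequency of 0.202.
The F1 is E f / e F, so e F is a parental gamete class with expected frequency (1 − r)/2 = 0.798/2 = 0.3990.
That is 0.3990 = 39.9% of the progeny.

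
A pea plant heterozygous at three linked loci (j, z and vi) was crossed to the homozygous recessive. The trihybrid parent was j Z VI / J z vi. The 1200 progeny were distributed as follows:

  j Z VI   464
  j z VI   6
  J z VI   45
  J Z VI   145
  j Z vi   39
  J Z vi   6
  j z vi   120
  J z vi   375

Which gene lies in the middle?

The two rarest classes, j z VI and J Z vi, are the double crossovers. Comparing them with the parentals, only the z allele has switched, so z is the middle locus and the order is vi – z – j.

z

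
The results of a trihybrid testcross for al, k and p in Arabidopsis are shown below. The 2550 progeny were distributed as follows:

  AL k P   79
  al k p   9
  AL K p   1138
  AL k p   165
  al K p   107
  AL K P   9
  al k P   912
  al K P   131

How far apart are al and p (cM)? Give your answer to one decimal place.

8.0 cM

The two most frequent reciprocal classes, AL K p and al k P, are the parental types, so the F1 was AL K p / al k P.
The two rarest classes, AL K P and al k p, are the double crossovers. Comparing them with the parentals, only the p allele has switched, so p is the middle locus and the order is k – p – al.
Crossovers in the p–al interval produce the single-crossover classes al K p and AL k P (107 + 79 = 186) plus the double crossovers (18).
RF(p–al) = (186 + 18) / 2550 = 204/2550 = 0.0800 → 8.0 cM.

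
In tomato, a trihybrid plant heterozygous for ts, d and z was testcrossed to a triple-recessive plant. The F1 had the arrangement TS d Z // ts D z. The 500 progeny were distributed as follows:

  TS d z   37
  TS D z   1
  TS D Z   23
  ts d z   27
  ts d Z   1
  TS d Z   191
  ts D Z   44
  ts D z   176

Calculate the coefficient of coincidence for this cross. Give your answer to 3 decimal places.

0.232

The two rarest classes, ts d Z and TS D z, are the double crossovers. Comparing them with the parentals, only the ts allele has switched, so ts is the middle locus and the order is z – ts – d.
z–ts: (81 + 2)/500 = 0.1660; ts–d: (50 + 2)/500 = 0.1040.
Expected DCO frequency = 0.1660 × 0.1040 ≈ 0.01726; observed = 2/500 ≈ 0.00400.
Coefficient of coincidence = 0.00400/0.01726 ≈ 0.232.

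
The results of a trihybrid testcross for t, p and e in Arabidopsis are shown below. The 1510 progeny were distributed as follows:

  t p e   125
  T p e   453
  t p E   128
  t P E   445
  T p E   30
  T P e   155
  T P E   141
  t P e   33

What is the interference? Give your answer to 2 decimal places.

0.16

The two most frequent reciprocal classes, T p e and t P E, are the parental types, so the F1 was T p e / t P E.
The two rarest classes, T p E and t P e, are the double crossovers. Comparing them with the parentals, only the e allele has switched, so e is the middle locus and the order is p – e – t.
p–e: (283 + 63)/1510 = 0.2291; e–t: (266 + 63)/1510 = 0.2179.
Expected DCO frequency = 0.2291 × 0.2179 ≈ 0.04992; observed = 63/1510 ≈ 0.04172.
Coefficient of coincidence = 0.04172/0.04992 ≈ 0.84; interference = 1 − 0.84 = 0.16.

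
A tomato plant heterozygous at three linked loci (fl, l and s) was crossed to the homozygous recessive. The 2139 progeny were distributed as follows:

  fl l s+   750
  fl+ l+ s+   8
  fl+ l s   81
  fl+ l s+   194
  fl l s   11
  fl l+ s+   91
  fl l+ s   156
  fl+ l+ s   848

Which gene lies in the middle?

The two most frequent reciprocal classes, fl l s+ and fl+ l+ s, are the parental types, so the F1 was fl l s+ / fl+ l+ s.
The two rarest classes, fl l s and fl+ l+ s+, are the double crossovers. Comparing them with the parentals, only the s allele has switched, so s is the middle locus and the order is l – s – fl.

s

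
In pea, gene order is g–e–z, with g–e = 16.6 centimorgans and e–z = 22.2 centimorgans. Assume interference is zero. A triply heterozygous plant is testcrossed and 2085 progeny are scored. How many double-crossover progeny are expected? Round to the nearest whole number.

77

Map distances give recombination frequencies of 0.166 and 0.222 for the two intervals.
With no interference, expected double-crossover frequency = 0.166 × 0.222 = 0.03685.
Expected number = 0.03685 × 2085 = 76.84 ≈ 77.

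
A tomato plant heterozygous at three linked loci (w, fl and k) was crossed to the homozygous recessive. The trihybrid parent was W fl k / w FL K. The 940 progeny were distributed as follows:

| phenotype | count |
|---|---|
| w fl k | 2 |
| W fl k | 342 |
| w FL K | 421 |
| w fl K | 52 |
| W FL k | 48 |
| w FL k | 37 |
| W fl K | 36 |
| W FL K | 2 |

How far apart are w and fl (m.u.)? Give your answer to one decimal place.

11.1 m.u.

The two rarest classes, w fl k and W FL K, are the double crossovers. Comparing them with the parentals, only the w allele has switched, so w is the middle locus and the order is fl – w – k.
Crossovers in the fl–w interval produce the single-crossover classes W FL k and w fl K (48 + 52 = 100) plus the double crossovers (4).
RF(fl–w) = (100 + 4) / 940 = 104/940 = 0.1106 → 11.1 m.u.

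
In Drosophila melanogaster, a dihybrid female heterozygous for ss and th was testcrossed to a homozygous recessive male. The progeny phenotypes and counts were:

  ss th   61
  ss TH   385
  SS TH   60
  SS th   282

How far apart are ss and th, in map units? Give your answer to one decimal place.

The two most frequent classes, SS th (282) and ss TH (385), are the parental types, so the F1 was SS th / ss TH.
The recombinant classes are SS TH and ss th: 60 + 61 = 121.
Recombination frequency = 121/788 = 0.1536 ≈ 15.4%, i.e. 15.4 map units.

15.4 map units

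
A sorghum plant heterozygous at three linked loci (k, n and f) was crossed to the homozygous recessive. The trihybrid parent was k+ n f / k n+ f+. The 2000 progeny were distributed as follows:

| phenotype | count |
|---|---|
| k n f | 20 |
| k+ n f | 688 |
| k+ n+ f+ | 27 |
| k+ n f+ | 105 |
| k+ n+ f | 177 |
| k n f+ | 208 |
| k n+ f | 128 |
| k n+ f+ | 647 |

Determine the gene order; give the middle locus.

k

The two rarest classes, k n f and k+ n+ f+, are the double crossovers. Comparing them with the parentals, only the k allele has switched, so k is the middle locus and the order is f – k – n.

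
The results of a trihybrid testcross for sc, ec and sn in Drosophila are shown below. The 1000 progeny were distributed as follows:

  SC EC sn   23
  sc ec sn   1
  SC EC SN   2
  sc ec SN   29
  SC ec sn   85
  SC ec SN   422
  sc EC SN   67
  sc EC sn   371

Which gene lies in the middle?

The two most frequent reciprocal classes, sc EC sn and SC ec SN, are the parental types, so the F1 was sc EC sn / SC ec SN.
The two rarest classes, sc ec sn and SC EC SN, are the double crossovers. Comparing them with the parentals, only the ec allele has switched, so ec is the middle locus and the order is sn – ec – sc.

ec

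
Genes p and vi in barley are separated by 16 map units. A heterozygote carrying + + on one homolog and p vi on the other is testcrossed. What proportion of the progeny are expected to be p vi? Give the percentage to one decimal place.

A map distance of 16 map units corresponds to a recombination frequency of 0.160.
The F1 is + + / p vi, so p vi is a parental gamete class with expected frequency (1 − r)/2 = 0.840/2 = 0.4200.
That is 0.4200 = 42.0% of the progeny.

42.0%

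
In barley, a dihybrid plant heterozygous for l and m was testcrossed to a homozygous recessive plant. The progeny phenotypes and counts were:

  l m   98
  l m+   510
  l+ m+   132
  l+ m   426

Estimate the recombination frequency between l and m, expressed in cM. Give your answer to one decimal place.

The two most frequent classes, l+ m (426) and l m+ (510), are the parental types, so the F1 was l+ m / l m+.
The recombinant classes are l+ m+ and l m: 132 + 98 = 230.
Recombination frequency = 230/1166 = 0.1973 ≈ 19.7%, i.e. 19.7 cM.

19.7 cM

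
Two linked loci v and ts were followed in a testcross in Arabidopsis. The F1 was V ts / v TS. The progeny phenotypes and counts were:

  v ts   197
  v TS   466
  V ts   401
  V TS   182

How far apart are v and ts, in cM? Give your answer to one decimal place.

The recombinant classes are V TS and v ts: 182 + 197 = 379.
Recombination frequency = 379/1246 = 0.3042 ≈ 30.4%, i.e. 30.4 cM.

30.4 cM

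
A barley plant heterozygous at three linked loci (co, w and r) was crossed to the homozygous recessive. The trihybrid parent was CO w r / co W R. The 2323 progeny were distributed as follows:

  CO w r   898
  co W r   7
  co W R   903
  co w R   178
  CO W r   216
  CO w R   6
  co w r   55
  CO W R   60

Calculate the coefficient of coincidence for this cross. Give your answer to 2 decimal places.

The two rarest classes, CO w R and co W r, are the double crossovers. Comparing them with the parentals, only the r allele has switched, so r is the middle locus and the order is w – r – co.
w–r: (394 + 13)/2323 = 0.1752; r–co: (115 + 13)/2323 = 0.0551.
Expected DCO frequency = 0.1752 × 0.0551 ≈ 0.00965; observed = 13/2323 ≈ 0.00560.
Coefficient of coincidence = 0.00560/0.00965 ≈ 0.58.

0.58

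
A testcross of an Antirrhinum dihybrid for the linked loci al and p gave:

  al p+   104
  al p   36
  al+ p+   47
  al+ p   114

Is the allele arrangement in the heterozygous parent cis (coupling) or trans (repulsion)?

The two most frequent classes are al+ p (114) and al p+ (104); these are the parental (non-recombinant) types.
So the F1 carried al+ p on one chromosome and al p+ on the other — the recessive alleles are on opposite chromosomes (trans / repulsion).

trans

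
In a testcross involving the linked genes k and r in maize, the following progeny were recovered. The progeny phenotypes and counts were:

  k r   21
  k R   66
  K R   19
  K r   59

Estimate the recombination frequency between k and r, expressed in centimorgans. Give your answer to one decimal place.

The two most frequent classes, K r (59) and k R (66), are the parental types, so the F1 was K r / k R.
The recombinant classes are K R and k r: 19 + 21 = 40.
Recombination frequency = 40/165 = 0.2424 ≈ 24.2%, i.e. 24.2 centimorgans.

24.2 centimorgans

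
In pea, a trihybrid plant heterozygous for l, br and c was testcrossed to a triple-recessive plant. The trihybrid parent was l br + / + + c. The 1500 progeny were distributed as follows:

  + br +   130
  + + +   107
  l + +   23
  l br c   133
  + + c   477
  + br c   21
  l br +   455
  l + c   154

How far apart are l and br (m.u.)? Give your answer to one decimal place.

The two rarest classes, l + + and + br c, are the double crossovers. Comparing them with the parentals, only the br allele has switched, so br is the middle locus and the order is l – br – c.
Crossovers in the l–br interval produce the single-crossover classes + br + and l + c (130 + 154 = 284) plus the double crossovers (44).
RF(l–br) = (284 + 44) / 1500 = 328/1500 = 0.2187 → 21.9 m.u.

21.9 m.u.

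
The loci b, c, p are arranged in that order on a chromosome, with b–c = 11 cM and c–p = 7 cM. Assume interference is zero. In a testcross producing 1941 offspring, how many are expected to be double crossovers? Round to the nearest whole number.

15

Map distances give recombination frequencies of 0.110 and 0.070 for the two intervals.
With no interference, expected double-crossover frequency = 0.110 × 0.070 = 0.00770.
Expected number = 0.00770 × 1941 = 14.95 ≈ 15.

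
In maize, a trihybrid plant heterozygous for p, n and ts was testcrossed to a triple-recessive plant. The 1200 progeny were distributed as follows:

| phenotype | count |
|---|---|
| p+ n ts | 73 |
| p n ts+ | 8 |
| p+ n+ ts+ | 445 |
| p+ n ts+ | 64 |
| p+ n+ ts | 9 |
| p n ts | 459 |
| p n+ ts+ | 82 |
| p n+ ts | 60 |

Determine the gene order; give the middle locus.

The two most frequent reciprocal classes, p+ n+ ts+ and p n ts, are the parental types, so the F1 was p+ n+ ts+ / p n ts.
The two rarest classes, p+ n+ ts and p n ts+, are the double crossovers. Comparing them with the parentals, only the ts allele has switched, so ts is the middle locus and the order is p – ts – n.

ts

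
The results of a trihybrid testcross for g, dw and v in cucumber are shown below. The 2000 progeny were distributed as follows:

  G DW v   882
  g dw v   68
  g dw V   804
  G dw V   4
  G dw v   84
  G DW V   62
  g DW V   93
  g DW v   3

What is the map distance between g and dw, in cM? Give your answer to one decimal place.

The two most frequent reciprocal classes, g dw V and G DW v, are the parental types, so the F1 was g dw V / G DW v.
The two rarest classes, G dw V and g DW v, are the double crossovers. Comparing them with the parentals, only the g allele has switched, so g is the middle locus and the order is dw – g – v.
Crossovers in the dw–g interval produce the single-crossover classes g DW V and G dw v (93 + 84 = 177) plus the double crossovers (7).
RF(dw–g) = (177 + 7) / 2000 = 184/2000 = 0.0920 → 9.2 cM.

9.2 cM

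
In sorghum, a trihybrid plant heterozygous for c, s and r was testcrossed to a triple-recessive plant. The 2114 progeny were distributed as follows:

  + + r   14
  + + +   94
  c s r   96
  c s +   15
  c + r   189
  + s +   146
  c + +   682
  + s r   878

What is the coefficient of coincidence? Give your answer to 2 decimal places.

0.77

The two most frequent reciprocal classes, c + + and + s r, are the parental types, so the F1 was c + + / + s r.
The two rarest classes, c s + and + + r, are the double crossovers. Comparing them with the parentals, only the s allele has switched, so s is the middle locus and the order is r – s – c.
r–s: (335 + 29)/2114 = 0.1722; s–c: (190 + 29)/2114 = 0.1036.
Expected DCO frequency = 0.1722 × 0.1036 ≈ 0.01784; observed = 29/2114 ≈ 0.01372.
Coefficient of coincidence = 0.01372/0.01784 ≈ 0.77.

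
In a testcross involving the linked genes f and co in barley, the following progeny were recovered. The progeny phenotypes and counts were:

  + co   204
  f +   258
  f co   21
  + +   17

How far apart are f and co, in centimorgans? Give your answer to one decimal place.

The two most frequent classes, + co (204) and f + (258), are the parental types, so the F1 was + co / f +.
The recombinant classes are + + and f co: 17 + 21 = 38.
Recombination frequency = 38/500 = 0.0760 ≈ 7.6%, i.e. 7.6 centimorgans.

7.6 centimorgans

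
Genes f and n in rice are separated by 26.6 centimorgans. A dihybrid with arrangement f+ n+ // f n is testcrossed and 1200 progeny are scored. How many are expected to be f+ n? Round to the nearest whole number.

160

A map distance of 26.6 centimorgans corresponds to a recombination frequency of 0.266.
The F1 is f+ n+ / f n, so f+ n is a recombinant gamete class with expected frequency r/2 = 0.266/2 = 0.1330.
Expected number = 0.1330 × 1200 = 159.60 ≈ 160.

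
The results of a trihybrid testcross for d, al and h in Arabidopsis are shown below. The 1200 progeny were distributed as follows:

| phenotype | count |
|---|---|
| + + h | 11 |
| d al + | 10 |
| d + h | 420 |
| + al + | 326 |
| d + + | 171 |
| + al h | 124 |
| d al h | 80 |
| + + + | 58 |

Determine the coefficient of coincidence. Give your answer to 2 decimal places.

The two most frequent reciprocal classes, + al + and d + h, are the parental types, so the F1 was + al + / d + h.
The two rarest classes, d al + and + + h, are the double crossovers. Comparing them with the parentals, only the d allele has switched, so d is the middle locus and the order is h – d – al.
h–d: (295 + 21)/1200 = 0.2633; d–al: (138 + 21)/1200 = 0.1325.
Expected DCO frequency = 0.2633 × 0.1325 ≈ 0.03489; observed = 21/1200 ≈ 0.01750.
Coefficient of coincidence = 0.01750/0.03489 ≈ 0.50.

0.50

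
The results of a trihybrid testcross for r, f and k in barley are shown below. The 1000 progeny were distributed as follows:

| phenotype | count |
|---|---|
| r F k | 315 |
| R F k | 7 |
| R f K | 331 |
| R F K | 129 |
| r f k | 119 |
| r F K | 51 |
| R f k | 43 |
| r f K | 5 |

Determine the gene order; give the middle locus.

The two most frequent reciprocal classes, r F k and R f K, are the parental types, so the F1 was r F k / R f K.
The two rarest classes, R F k and r f K, are the double crossovers. Comparing them with the parentals, only the r allele has switched, so r is the middle locus and the order is f – r – k.

r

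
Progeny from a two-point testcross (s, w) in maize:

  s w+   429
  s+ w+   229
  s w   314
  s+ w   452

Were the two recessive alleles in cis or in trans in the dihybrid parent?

trans

The two most frequent classes are s+ w (452) and s w+ (429); these are the parental (non-recombinant) types.
So the F1 carried s+ w on one chromosome and s w+ on the other — the recessive alleles are on opposite chromosomes (trans / repulsion).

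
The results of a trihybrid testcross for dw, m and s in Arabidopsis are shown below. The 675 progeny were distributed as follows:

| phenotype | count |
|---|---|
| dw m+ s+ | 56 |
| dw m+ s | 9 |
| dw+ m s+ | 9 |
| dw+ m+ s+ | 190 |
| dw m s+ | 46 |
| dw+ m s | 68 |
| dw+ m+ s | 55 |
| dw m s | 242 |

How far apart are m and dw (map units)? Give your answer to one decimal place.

21.0 map units

The two most frequent reciprocal classes, dw+ m+ s+ and dw m s, are the parental types, so the F1 was dw+ m+ s+ / dw m s.
The two rarest classes, dw+ m s+ and dw m+ s, are the double crossovers. Comparing them with the parentals, only the m allele has switched, so m is the middle locus and the order is s – m – dw.
Crossovers in the m–dw interval produce the single-crossover classes dw m+ s+ and dw+ m s (56 + 68 = 124) plus the double crossovers (18).
RF(m–dw) = (124 + 18) / 675 = 142/675 = 0.2104 → 21.0 map units.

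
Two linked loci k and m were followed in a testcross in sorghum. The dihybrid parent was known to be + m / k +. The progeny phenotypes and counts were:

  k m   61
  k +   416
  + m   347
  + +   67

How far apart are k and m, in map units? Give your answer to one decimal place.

14.4 map units

The recombinant classes are + + and k m: 67 + 61 = 128.
Recombination frequency = 128/891 = 0.1437 ≈ 14.4%, i.e. 14.4 map units.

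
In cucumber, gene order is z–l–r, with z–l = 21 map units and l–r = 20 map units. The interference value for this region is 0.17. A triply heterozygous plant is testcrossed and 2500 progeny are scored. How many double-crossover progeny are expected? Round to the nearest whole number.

Map distances give recombination frequencies of 0.210 and 0.200 for the two intervals.
With interference 0.17 (so coincidence = 0.83), expected double-crossover frequency = 0.210 × 0.200 × 0.83 = 0.03486.
Expected number = 0.03486 × 2500 = 87.15 ≈ 87.

87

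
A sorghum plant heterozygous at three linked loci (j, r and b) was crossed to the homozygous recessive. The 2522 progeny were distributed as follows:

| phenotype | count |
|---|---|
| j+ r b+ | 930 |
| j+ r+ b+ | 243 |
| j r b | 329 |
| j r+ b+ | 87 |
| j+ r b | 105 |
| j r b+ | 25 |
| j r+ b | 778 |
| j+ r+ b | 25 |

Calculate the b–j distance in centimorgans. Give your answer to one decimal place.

9.6 centimorgans

The two most frequent reciprocal classes, j+ r b+ and j r+ b, are the parental types, so the F1 was j+ r b+ / j r+ b.
The two rarest classes, j r b+ and j+ r+ b, are the double crossovers. Comparing them with the parentals, only the j allele has switched, so j is the middle locus and the order is r – j – b.
Crossovers in the j–b interval produce the single-crossover classes j+ r b and j r+ b+ (105 + 87 = 192) plus the double crossovers (50).
RF(j–b) = (192 + 50) / 2522 = 242/2522 = 0.0960 → 9.6 centimorgans.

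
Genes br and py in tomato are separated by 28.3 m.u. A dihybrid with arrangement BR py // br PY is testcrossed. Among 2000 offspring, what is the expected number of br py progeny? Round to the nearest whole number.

A map distance of 28.3 m.u. corresponds to a recombination frequency of 0.283.
The F1 is BR py / br PY, so br py is a recombinant gamete class with expected frequency r/2 = 0.283/2 = 0.1415.
Expected number = 0.1415 × 2000 = 283.00 ≈ 283.

283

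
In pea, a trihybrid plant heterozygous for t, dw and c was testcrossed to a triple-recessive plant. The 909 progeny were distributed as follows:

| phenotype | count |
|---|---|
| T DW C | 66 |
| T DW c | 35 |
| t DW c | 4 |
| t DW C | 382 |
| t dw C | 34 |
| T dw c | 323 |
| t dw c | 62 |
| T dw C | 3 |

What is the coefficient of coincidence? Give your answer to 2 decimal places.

0.62

The two most frequent reciprocal classes, T dw c and t DW C, are the parental types, so the F1 was T dw c / t DW C.
The two rarest classes, T dw C and t DW c, are the double crossovers. Comparing them with the parentals, only the c allele has switched, so c is the middle locus and the order is t – c – dw.
t–c: (128 + 7)/909 = 0.1485; c–dw: (69 + 7)/909 = 0.0836.
Expected DCO frequency = 0.1485 × 0.0836 ≈ 0.01241; observed = 7/909 ≈ 0.00770.
Coefficient of coincidence = 0.00770/0.01241 ≈ 0.62.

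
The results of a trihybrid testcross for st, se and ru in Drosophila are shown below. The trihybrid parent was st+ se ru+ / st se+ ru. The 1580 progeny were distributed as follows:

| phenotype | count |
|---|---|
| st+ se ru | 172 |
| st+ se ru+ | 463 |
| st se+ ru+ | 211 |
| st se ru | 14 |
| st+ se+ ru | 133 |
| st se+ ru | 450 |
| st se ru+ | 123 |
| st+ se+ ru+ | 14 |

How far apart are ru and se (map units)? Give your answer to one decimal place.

26.0 map units

The two rarest classes, st+ se+ ru+ and st se ru, are the double crossovers. Comparing them with the parentals, only the se allele has switched, so se is the middle locus and the order is st – se – ru.
Crossovers in the se–ru interval produce the single-crossover classes st+ se ru and st se+ ru+ (172 + 211 = 383) plus the double crossovers (28).
RF(se–ru) = (383 + 28) / 1580 = 411/1580 = 0.2601 → 26.0 map units.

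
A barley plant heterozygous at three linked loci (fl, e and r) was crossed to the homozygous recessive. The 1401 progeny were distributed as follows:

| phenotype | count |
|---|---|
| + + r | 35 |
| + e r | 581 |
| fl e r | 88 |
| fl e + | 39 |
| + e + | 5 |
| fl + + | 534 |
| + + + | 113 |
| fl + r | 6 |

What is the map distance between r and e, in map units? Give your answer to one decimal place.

6.1 map units

The two most frequent reciprocal classes, + e r and fl + +, are the parental types, so the F1 was + e r / fl + +.
The two rarest classes, + e + and fl + r, are the double crossovers. Comparing them with the parentals, only the r allele has switched, so r is the middle locus and the order is e – r – fl.
Crossovers in the e–r interval produce the single-crossover classes + + r and fl e + (35 + 39 = 74) plus the double crossovers (11).
RF(e–r) = (74 + 11) / 1401 = 85/1401 = 0.0607 → 6.1 map units.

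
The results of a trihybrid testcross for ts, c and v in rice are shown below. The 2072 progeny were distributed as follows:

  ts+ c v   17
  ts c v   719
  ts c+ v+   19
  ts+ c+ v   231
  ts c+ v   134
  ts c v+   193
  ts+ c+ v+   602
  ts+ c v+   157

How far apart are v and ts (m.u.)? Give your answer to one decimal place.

The two most frequent reciprocal classes, ts c v and ts+ c+ v+, are the parental types, so the F1 was ts c v / ts+ c+ v+.
The two rarest classes, ts+ c v and ts c+ v+, are the double crossovers. Comparing them with the parentals, only the ts allele has switched, so ts is the middle locus and the order is v – ts – c.
Crossovers in the v–ts interval produce the single-crossover classes ts c v+ and ts+ c+ v (193 + 231 = 424) plus the double crossovers (36).
RF(v–ts) = (424 + 36) / 2072 = 460/2072 = 0.2220 → 22.2 m.u.

22.2 m.u.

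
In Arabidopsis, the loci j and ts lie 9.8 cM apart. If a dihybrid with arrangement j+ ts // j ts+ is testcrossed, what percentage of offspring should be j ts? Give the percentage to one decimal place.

A map distance of 9.8 cM corresponds to a recombination frequency of 0.098.
The F1 is j+ ts / j ts+, so j ts is a recombinant gamete class with expected frequency r/2 = 0.098/2 = 0.0490.
That is 0.0490 = 4.9% of the progeny.

4.9%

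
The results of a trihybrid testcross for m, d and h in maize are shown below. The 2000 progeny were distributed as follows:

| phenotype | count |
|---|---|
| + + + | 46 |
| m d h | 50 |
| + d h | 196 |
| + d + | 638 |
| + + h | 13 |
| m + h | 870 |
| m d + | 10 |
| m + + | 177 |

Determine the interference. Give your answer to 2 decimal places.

The two most frequent reciprocal classes, m + h and + d +, are the parental types, so the F1 was m + h / + d +.
The two rarest classes, + + h and m d +, are the double crossovers. Comparing them with the parentals, only the m allele has switched, so m is the middle locus and the order is d – m – h.
d–m: (96 + 23)/2000 = 0.0595; m–h: (373 + 23)/2000 = 0.1980.
Expected DCO frequency = 0.0595 × 0.1980 ≈ 0.01178; observed = 23/2000 ≈ 0.01150.
Coefficient of coincidence = 0.01150/0.01178 ≈ 0.98; interference = 1 − 0.98 = 0.02.

0.02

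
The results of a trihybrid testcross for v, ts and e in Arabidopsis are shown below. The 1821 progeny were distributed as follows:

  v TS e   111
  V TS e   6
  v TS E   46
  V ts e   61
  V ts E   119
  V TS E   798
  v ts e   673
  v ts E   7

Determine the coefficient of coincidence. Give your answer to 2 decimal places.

The two most frequent reciprocal classes, V TS E and v ts e, are the parental types, so the F1 was V TS E / v ts e.
The two rarest classes, V TS e and v ts E, are the double crossovers. Comparing them with the parentals, only the e allele has switched, so e is the middle locus and the order is ts – e – v.
ts–e: (230 + 13)/1821 = 0.1334; e–v: (107 + 13)/1821 = 0.0659.
Expected DCO frequency = 0.1334 × 0.0659 ≈ 0.00879; observed = 13/1821 ≈ 0.00714.
Coefficient of coincidence = 0.00714/0.00879 ≈ 0.81.

0.81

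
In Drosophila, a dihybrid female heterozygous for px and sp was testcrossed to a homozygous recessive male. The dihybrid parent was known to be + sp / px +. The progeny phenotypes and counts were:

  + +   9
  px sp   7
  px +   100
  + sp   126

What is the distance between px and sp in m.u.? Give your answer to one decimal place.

6.6 m.u.

The recombinant classes are + + and px sp: 9 + 7 = 16.
Recombination frequency = 16/242 = 0.0661 ≈ 6.6%, i.e. 6.6 m.u.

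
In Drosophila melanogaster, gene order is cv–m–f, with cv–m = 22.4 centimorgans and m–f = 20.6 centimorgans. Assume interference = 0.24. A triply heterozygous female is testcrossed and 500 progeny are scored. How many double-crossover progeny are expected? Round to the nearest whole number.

Map distances give recombination frequencies of 0.224 and 0.206 for the two intervals.
With interference 0.24 (so coincidence = 0.76), expected double-crossover frequency = 0.224 × 0.206 × 0.76 = 0.03507.
Expected number = 0.03507 × 500 = 17.53 ≈ 18.

18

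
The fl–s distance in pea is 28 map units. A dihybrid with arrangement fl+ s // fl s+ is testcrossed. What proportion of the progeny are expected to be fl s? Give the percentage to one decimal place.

A map distance of 28 map units corresponds to a recombination frequency of 0.280.
The F1 is fl+ s / fl s+, so fl s is a recombinant gamete class with expected frequency r/2 = 0.280/2 = 0.1400.
That is 0.1400 = 14.0% of the progeny.

14.0%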